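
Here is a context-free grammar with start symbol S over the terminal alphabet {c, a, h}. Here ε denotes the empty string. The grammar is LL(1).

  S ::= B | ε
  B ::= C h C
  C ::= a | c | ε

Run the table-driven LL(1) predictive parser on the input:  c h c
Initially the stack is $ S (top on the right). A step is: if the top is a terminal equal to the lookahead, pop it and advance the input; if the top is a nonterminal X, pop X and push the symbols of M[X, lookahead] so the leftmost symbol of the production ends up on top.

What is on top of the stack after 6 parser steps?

step 1: stack=$ S  input=c h c $  — expand S ::= B
step 2: stack=$ B  input=c h c $  — expand B ::= C h C
step 3: stack=$ C h C  input=c h c $  — expand C ::= c
step 4: stack=$ C h c  input=c h c $  — match c
step 5: stack=$ C h  input=h c $  — match h
step 6: stack=$ C  input=c $  — expand C ::= c
Stack after step 6: $ c (top = c).

c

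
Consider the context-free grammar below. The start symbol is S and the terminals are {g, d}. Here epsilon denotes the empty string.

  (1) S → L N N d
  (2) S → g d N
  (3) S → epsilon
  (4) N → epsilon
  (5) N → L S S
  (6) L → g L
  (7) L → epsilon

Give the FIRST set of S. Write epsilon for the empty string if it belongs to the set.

{epsilon, d, g}

FIRST(L) = {epsilon, g}
FIRST(S) = {epsilon, d, g}  (via L N N d)
FIRST(N) = {epsilon, d, g}  (via L S S)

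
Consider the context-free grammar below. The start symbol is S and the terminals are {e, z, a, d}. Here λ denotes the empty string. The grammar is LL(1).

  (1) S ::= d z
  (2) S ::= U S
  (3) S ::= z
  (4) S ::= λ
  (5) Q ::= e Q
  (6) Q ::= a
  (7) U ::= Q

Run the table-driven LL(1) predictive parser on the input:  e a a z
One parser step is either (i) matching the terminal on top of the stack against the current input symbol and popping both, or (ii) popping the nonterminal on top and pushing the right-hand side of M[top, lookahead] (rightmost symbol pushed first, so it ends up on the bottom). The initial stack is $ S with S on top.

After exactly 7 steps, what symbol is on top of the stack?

U

     Stack    Input      Action
  1  $ S      e a a z $  expand S ::= U S
  2  $ S U    e a a z $  expand U ::= Q
  3  $ S Q    e a a z $  expand Q ::= e Q
  4  $ S Q e  e a a z $  match e
  5  $ S Q    a a z $    expand Q ::= a
  6  $ S a    a a z $    match a
  7  $ S      a z $      expand S ::= U S
Stack after step 7: $ S U (top = U).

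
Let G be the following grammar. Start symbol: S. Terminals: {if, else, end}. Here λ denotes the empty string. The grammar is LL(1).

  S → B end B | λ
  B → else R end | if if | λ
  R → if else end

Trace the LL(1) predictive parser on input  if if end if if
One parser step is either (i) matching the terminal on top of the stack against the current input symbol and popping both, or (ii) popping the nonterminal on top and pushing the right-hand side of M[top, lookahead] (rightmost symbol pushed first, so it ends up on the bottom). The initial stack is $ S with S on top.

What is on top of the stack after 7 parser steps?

if

     Stack          Input              Action
  1  $ S            if if end if if $  expand S → B end B
  2  $ B end B      if if end if if $  expand B → if if
  3  $ B end if if  if if end if if $  match if
  4  $ B end if     if end if if $     match if
  5  $ B end        end if if $        match end
  6  $ B            if if $            expand B → if if
  7  $ if if        if if $            match if
Stack after step 7: $ if (top = if).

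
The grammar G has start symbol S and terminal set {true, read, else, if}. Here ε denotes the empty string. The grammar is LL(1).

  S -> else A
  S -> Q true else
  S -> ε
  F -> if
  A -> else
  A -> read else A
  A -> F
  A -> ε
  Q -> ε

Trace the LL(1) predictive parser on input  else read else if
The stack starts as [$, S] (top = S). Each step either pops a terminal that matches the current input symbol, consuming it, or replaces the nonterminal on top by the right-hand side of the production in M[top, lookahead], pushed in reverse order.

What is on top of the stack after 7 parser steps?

     Stack          Input                Action
  1  $ S            else read else if $  expand S -> else A
  2  $ A else       else read else if $  match else
  3  $ A            read else if $       expand A -> read else A
  4  $ A else read  read else if $       match read
  5  $ A else       else if $            match else
  6  $ A            if $                 expand A -> F
  7  $ F            if $                 expand F -> if
Stack after step 7: $ if (top = if).

if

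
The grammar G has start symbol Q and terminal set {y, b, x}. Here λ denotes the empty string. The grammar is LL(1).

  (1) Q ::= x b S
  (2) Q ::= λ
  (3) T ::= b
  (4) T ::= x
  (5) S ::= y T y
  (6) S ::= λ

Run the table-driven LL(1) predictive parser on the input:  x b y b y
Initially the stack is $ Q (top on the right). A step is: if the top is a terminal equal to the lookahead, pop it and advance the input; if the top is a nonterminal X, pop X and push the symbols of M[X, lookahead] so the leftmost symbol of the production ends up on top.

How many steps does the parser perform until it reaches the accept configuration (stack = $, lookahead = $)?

     Stack    Input        Action
  1  $ Q      x b y b y $  expand Q ::= x b S
  2  $ S b x  x b y b y $  match x
  3  $ S b    b y b y $    match b
  4  $ S      y b y $      expand S ::= y T y
  5  $ y T y  y b y $      match y
  6  $ y T    b y $        expand T ::= b
  7  $ y b    b y $        match b
  8  $ y      y $          match y
Accept reached after 8 steps.

8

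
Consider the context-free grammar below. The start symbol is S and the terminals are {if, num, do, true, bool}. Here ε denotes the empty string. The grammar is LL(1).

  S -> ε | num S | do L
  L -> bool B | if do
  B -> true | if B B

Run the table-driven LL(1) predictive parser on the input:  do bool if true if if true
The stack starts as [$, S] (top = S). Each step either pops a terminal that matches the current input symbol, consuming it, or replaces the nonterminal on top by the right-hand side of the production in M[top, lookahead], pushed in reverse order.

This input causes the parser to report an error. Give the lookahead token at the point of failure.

step 1: stack=$ S  input=do bool if true if if true $  — expand S -> do L
step 2: stack=$ L do  input=do bool if true if if true $  — match do
step 3: stack=$ L  input=bool if true if if true $  — expand L -> bool B
step 4: stack=$ B bool  input=bool if true if if true $  — match bool
step 5: stack=$ B  input=if true if if true $  — expand B -> if B B
step 6: stack=$ B B if  input=if true if if true $  — match if
step 7: stack=$ B B  input=true if if true $  — expand B -> true
step 8: stack=$ B true  input=true if if true $  — match true
step 9: stack=$ B  input=if if true $  — expand B -> if B B
step 10: stack=$ B B if  input=if if true $  — match if
step 11: stack=$ B B  input=if true $  — expand B -> if B B
step 12: stack=$ B B B if  input=if true $  — match if
step 13: stack=$ B B B  input=true $  — expand B -> true
step 14: stack=$ B B true  input=true $  — match true
step 15: stack=$ B B  input=$  — error: M[B, $] is empty

$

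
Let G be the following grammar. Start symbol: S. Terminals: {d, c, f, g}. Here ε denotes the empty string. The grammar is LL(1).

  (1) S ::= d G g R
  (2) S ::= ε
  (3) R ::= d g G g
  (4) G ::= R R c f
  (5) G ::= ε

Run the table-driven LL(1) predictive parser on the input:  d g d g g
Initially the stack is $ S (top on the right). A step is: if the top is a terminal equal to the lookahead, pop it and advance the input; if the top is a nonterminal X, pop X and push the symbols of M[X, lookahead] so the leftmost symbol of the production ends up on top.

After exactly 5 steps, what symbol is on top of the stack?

step 1: stack=$ S  input=d g d g g $  — expand S ::= d G g R
step 2: stack=$ R g G d  input=d g d g g $  — match d
step 3: stack=$ R g G  input=g d g g $  — expand G ::= ε
step 4: stack=$ R g  input=g d g g $  — match g
step 5: stack=$ R  input=d g g $  — expand R ::= d g G g
Stack after step 5: $ g G g d (top = d).

d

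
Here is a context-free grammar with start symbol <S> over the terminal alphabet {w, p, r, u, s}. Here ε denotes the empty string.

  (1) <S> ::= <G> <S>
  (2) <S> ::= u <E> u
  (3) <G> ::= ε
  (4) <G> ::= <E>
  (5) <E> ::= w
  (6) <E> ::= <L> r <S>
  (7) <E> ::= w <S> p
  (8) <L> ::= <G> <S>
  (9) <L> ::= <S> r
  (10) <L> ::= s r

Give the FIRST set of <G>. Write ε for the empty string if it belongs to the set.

{ε, s, u, w}

FIRST(<S>) = {s, u, w}  (via <G> <S>)
FIRST(<G>) = {ε, s, u, w}  (via <E>)
FIRST(<L>) = {s, u, w}  (via <G> <S>, <S> r)
FIRST(<E>) = {s, u, w}  (via <L> r <S>)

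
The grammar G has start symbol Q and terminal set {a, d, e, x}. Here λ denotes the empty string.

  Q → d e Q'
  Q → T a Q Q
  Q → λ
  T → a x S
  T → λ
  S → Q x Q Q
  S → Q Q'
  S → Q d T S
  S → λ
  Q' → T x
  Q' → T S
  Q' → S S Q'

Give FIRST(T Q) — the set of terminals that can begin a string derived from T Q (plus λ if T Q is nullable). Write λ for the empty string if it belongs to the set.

{λ, a, d}

FIRST(T): from T→a x S we get {a}; from T→λ we get {λ}. So FIRST(T) = {λ, a}.
FIRST(Q): from Q→d e Q' we get {d}; from Q→T a Q Q we get {a}; from Q→λ we get {λ}. So FIRST(Q) = {λ, a, d}.
FIRST(S): from S→Q x Q Q we get {a, d, x}; from S→Q Q' we get {λ, a, d, x}; from S→Q d T S we get {a, d}; from S→λ we get {λ}. So FIRST(S) = {λ, a, d, x}.
FIRST(Q'): from Q'→T x we get {a, x}; from Q'→T S we get {λ, a, d, x}; from Q'→S S Q' we get {λ, a, d, x}. So FIRST(Q') = {λ, a, d, x}.
FIRST(T Q): take FIRST of each symbol in turn, carrying on past any symbol whose FIRST contains λ; result {λ, a, d}.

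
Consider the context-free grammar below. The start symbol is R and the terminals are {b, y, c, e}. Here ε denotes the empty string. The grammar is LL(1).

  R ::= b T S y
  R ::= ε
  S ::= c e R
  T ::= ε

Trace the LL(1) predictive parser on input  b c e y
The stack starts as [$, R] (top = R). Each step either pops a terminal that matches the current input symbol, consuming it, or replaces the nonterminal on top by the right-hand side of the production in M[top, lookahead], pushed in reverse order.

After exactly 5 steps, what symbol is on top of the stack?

e

     Stack      Input      Action
  1  $ R        b c e y $  expand R ::= b T S y
  2  $ y S T b  b c e y $  match b
  3  $ y S T    c e y $    expand T ::= ε
  4  $ y S      c e y $    expand S ::= c e R
  5  $ y R e c  c e y $    match c
Stack after step 5: $ y R e (top = e).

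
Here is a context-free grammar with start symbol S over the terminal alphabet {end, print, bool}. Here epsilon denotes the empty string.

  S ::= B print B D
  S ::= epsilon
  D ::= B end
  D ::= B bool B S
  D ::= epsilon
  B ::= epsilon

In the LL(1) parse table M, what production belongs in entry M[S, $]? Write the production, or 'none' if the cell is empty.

FIRST(B) = {epsilon}
FIRST(S) = {epsilon, print}  (via B print B D)
FIRST(D) = {epsilon, bool, end}  (via B end, B bool B S)
FOLLOW(S) includes $ since S is the start symbol.
FOLLOW(S): in D::=B bool B S, the suffix after S is empty, so FOLLOW(S) ⊇ FOLLOW(D) = {$}. Thus FOLLOW(S) = {$}.
FOLLOW(D): in S::=B print B D, the suffix after D is empty, so FOLLOW(D) ⊇ FOLLOW(S) = {$}. Thus FOLLOW(D) = {$}.
For S ::= B print B D: FIRST(B print B D) = {print}, so it goes in M[S, t] for t ∈ {print}.
For S ::= epsilon: FIRST(epsilon) = {epsilon}, so it goes in M[S, t] for t ∈ {}; since epsilon ∈ FIRST, also for every t ∈ FOLLOW(S) = {$}.

S ::= epsilon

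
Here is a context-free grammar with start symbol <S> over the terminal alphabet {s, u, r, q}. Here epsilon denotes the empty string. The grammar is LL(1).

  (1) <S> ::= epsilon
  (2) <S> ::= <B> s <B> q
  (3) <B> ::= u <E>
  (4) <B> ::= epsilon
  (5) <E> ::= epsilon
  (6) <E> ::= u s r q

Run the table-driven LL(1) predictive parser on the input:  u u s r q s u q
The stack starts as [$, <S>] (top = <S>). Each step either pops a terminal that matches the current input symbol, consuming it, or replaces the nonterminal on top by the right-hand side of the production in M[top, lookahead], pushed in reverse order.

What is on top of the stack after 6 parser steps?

r

     Stack              Input              Action
  1  $ <S>              u u s r q s u q $  expand <S> ::= <B> s <B> q
  2  $ q <B> s <B>      u u s r q s u q $  expand <B> ::= u <E>
  3  $ q <B> s <E> u    u u s r q s u q $  match u
  4  $ q <B> s <E>      u s r q s u q $    expand <E> ::= u s r q
  5  $ q <B> s q r s u  u s r q s u q $    match u
  6  $ q <B> s q r s    s r q s u q $      match s
Stack after step 6: $ q <B> s q r (top = r).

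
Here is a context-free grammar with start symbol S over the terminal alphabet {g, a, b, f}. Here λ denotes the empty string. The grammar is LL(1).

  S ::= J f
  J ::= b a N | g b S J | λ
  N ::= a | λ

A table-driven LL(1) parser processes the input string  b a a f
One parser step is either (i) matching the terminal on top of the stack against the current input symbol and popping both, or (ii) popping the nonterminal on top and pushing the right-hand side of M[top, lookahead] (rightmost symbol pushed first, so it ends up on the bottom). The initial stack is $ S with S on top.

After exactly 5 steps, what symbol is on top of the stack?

a

step 1: stack=$ S  input=b a a f $  — expand S ::= J f
step 2: stack=$ f J  input=b a a f $  — expand J ::= b a N
step 3: stack=$ f N a b  input=b a a f $  — match b
step 4: stack=$ f N a  input=a a f $  — match a
step 5: stack=$ f N  input=a f $  — expand N ::= a
Stack after step 5: $ f a (top = a).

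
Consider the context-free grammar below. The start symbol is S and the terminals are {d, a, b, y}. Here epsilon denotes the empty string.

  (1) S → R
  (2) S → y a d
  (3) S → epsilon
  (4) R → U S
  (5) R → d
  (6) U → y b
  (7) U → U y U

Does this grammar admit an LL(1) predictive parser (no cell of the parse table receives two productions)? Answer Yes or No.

No

FIRST(S) = {epsilon, d, y}
FIRST(R) = {d, y}
FIRST(U) = {y}
FOLLOW(S) = {$}
FOLLOW(R) = {$}
FOLLOW(U) = {$, d, y}
Cell M[S, y] receives both S → R and S → y a d — the grammar is not LL(1).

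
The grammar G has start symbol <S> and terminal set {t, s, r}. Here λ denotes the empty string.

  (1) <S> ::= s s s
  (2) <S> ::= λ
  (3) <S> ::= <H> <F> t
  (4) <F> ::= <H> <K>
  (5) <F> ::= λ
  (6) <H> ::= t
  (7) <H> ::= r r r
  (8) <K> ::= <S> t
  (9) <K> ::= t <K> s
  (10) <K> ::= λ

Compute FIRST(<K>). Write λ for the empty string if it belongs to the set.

{λ, r, s, t}

FIRST(<H>): from <H>::=t we get {t}; from <H>::=r r r we get {r}. So FIRST(<H>) = {r, t}.
FIRST(<S>): from <S>::=s s s we get {s}; from <S>::=λ we get {λ}; from <S>::=<H> <F> t we get {r, t}. So FIRST(<S>) = {λ, r, s, t}.
FIRST(<F>): from <F>::=<H> <K> we get {r, t}; from <F>::=λ we get {λ}. So FIRST(<F>) = {λ, r, t}.
FIRST(<K>): from <K>::=<S> t we get {r, s, t}; from <K>::=t <K> s we get {t}; from <K>::=λ we get {λ}. So FIRST(<K>) = {λ, r, s, t}.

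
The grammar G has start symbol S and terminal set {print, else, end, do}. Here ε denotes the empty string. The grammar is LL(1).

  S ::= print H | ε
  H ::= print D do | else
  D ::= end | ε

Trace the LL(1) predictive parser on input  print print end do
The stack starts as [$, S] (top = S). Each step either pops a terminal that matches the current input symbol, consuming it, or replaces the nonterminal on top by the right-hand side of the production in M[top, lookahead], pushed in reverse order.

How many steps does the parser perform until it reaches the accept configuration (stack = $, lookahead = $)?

     Stack         Input                 Action
  1  $ S           print print end do $  expand S ::= print H
  2  $ H print     print print end do $  match print
  3  $ H           print end do $        expand H ::= print D do
  4  $ do D print  print end do $        match print
  5  $ do D        end do $              expand D ::= end
  6  $ do end      end do $              match end
  7  $ do          do $                  match do
Accept reached after 7 steps.

7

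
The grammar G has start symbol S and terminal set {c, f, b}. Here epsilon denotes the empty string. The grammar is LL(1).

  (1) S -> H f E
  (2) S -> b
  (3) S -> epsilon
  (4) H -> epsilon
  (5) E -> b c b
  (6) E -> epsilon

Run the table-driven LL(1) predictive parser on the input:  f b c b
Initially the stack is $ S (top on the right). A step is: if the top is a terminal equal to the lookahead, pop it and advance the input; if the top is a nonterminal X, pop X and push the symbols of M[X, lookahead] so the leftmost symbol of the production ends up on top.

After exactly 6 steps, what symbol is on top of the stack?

b

     Stack    Input      Action
  1  $ S      f b c b $  expand S -> H f E
  2  $ E f H  f b c b $  expand H -> epsilon
  3  $ E f    f b c b $  match f
  4  $ E      b c b $    expand E -> b c b
  5  $ b c b  b c b $    match b
  6  $ b c    c b $      match c
Stack after step 6: $ b (top = b).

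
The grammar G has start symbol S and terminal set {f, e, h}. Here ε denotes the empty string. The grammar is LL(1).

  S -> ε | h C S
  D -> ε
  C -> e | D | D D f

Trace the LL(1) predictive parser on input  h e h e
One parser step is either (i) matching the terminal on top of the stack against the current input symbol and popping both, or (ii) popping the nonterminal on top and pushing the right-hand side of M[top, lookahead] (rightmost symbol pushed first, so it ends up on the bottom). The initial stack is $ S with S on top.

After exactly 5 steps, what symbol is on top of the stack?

h

step 1: stack=$ S  input=h e h e $  — expand S -> h C S
step 2: stack=$ S C h  input=h e h e $  — match h
step 3: stack=$ S C  input=e h e $  — expand C -> e
step 4: stack=$ S e  input=e h e $  — match e
step 5: stack=$ S  input=h e $  — expand S -> h C S
Stack after step 5: $ S C h (top = h).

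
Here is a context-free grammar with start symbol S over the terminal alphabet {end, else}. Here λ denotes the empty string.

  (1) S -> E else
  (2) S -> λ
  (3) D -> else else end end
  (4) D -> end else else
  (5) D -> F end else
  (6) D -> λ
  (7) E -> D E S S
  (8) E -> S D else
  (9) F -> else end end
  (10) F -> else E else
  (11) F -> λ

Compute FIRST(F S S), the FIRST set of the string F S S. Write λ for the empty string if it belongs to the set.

FIRST(F) = {λ, else}
FIRST(D) = {λ, else, end}  (via F end else)
FIRST(S) = {λ, else, end}  (via E else)
FIRST(E) = {else, end}  (via D E S S, S D else)
FIRST(F S S): take FIRST of each symbol in turn, carrying on past any symbol whose FIRST contains λ; result {λ, else, end}.

{λ, else, end}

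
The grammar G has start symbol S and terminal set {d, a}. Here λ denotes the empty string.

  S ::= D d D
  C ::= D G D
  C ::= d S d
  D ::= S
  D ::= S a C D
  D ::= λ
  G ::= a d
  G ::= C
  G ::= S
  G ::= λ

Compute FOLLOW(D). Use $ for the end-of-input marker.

{$, a, d}

FIRST(S) = {d}  (via D d D)
FIRST(D) = {λ, d}  (via S, S a C D)
FIRST(C) = {λ, a, d}  (via D G D)
FIRST(G) = {λ, a, d}  (via C, S)
FOLLOW(S) includes $ since S is the start symbol.
FOLLOW(S): in C::=d S d, S is followed by d with FIRST {d}; in D::=S, the suffix after S is empty, so FOLLOW(S) ⊇ FOLLOW(D) = {$, a, d}; in D::=S a C D, S is followed by a C D with FIRST {a}; in G::=S, the suffix after S is empty, so FOLLOW(S) ⊇ FOLLOW(G) = {$, a, d}. Thus FOLLOW(S) = {$, a, d}.
FOLLOW(C): in D::=S a C D, C is followed by D with FIRST {λ, d}; in D::=S a C D, the suffix after C is nullable, so FOLLOW(C) ⊇ FOLLOW(D) = {$, a, d}; in G::=C, the suffix after C is empty, so FOLLOW(C) ⊇ FOLLOW(G) = {$, a, d}. Thus FOLLOW(C) = {$, a, d}.
FOLLOW(D): in S::=D d D (occurrence 1), D is followed by d D with FIRST {d}; in S::=D d D (occurrence 2), the suffix after D is empty, so FOLLOW(D) ⊇ FOLLOW(S) = {$, a, d}; in C::=D G D (occurrence 1), D is followed by G D with FIRST {λ, a, d}; in C::=D G D (occurrence 1), the suffix after D is nullable, so FOLLOW(D) ⊇ FOLLOW(C) = {$, a, d}; in C::=D G D (occurrence 2), the suffix after D is empty, so FOLLOW(D) ⊇ FOLLOW(C) = {$, a, d}; in D::=S a C D, the suffix after D is empty (adds nothing new). Thus FOLLOW(D) = {$, a, d}.
FOLLOW(G): in C::=D G D, G is followed by D with FIRST {λ, d}; in C::=D G D, the suffix after G is nullable, so FOLLOW(G) ⊇ FOLLOW(C) = {$, a, d}. Thus FOLLOW(G) = {$, a, d}.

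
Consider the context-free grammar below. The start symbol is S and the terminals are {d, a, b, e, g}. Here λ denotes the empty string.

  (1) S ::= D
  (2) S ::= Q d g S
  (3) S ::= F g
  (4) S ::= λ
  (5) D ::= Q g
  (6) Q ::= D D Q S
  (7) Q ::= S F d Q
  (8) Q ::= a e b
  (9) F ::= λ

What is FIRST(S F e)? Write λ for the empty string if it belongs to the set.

{a, d, e, g}

FIRST(F) = {λ}
FIRST(S) = {λ, a, d, g}  (via D, Q d g S, F g)
FIRST(D) = {a, d, g}  (via Q g)
FIRST(Q) = {a, d, g}  (via D D Q S, S F d Q)
FIRST(S F e): take FIRST of each symbol in turn, carrying on past any symbol whose FIRST contains λ; result {a, d, e, g}.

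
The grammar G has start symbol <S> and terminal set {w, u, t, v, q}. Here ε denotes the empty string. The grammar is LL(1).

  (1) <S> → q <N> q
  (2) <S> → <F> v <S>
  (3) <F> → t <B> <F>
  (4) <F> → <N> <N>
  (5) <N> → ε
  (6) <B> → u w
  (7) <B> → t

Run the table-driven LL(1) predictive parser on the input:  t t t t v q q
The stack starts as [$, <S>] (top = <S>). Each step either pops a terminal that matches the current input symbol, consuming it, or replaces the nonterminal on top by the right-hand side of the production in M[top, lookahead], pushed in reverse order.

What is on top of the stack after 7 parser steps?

<B>

step 1: stack=$ <S>  input=t t t t v q q $  — expand <S> → <F> v <S>
step 2: stack=$ <S> v <F>  input=t t t t v q q $  — expand <F> → t <B> <F>
step 3: stack=$ <S> v <F> <B> t  input=t t t t v q q $  — match t
step 4: stack=$ <S> v <F> <B>  input=t t t v q q $  — expand <B> → t
step 5: stack=$ <S> v <F> t  input=t t t v q q $  — match t
step 6: stack=$ <S> v <F>  input=t t v q q $  — expand <F> → t <B> <F>
step 7: stack=$ <S> v <F> <B> t  input=t t v q q $  — match t
Stack after step 7: $ <S> v <F> <B> (top = <B>).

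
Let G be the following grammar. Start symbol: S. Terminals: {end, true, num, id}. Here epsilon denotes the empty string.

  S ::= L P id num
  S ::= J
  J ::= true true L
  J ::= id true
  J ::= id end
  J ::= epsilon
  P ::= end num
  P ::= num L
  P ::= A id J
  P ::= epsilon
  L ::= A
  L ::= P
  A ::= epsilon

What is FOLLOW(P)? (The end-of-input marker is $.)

FIRST(J) = {epsilon, id, true}
FIRST(A) = {epsilon}
FIRST(P) = {epsilon, end, id, num}  (via A id J)
FIRST(L) = {epsilon, end, id, num}  (via A, P)
FIRST(S) = {epsilon, end, id, num, true}  (via L P id num, J)
FOLLOW(S) includes $ since S is the start symbol.
FOLLOW(S): S appears on no right-hand side. Thus FOLLOW(S) = {$}.
FOLLOW(J): in S::=J, the suffix after J is empty, so FOLLOW(J) ⊇ FOLLOW(S) = {$}; in P::=A id J, the suffix after J is empty, so FOLLOW(J) ⊇ FOLLOW(P) = {$, end, id, num}. Thus FOLLOW(J) = {$, end, id, num}.
FOLLOW(P): in S::=L P id num, P is followed by id num with FIRST {id}; in L::=P, the suffix after P is empty, so FOLLOW(P) ⊇ FOLLOW(L) = {$, end, id, num}. Thus FOLLOW(P) = {$, end, id, num}.
FOLLOW(L): in S::=L P id num, L is followed by P id num with FIRST {end, id, num}; in J::=true true L, the suffix after L is empty, so FOLLOW(L) ⊇ FOLLOW(J) = {$, end, id, num}; in P::=num L, the suffix after L is empty, so FOLLOW(L) ⊇ FOLLOW(P) = {$, end, id, num}. Thus FOLLOW(L) = {$, end, id, num}.
FOLLOW(A): in P::=A id J, A is followed by id J with FIRST {id}; in L::=A, the suffix after A is empty, so FOLLOW(A) ⊇ FOLLOW(L) = {$, end, id, num}. Thus FOLLOW(A) = {$, end, id, num}.

{$, end, id, num}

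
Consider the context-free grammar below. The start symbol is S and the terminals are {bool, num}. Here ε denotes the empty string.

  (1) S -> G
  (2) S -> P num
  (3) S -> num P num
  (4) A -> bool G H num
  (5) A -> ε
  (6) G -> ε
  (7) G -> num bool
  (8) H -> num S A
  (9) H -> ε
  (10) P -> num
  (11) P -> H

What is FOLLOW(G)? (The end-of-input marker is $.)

FIRST(A) = {ε, bool}
FIRST(G) = {ε, num}
FIRST(H) = {ε, num}
FIRST(P) = {ε, num}  (via H)
FIRST(S) = {ε, num}  (via G, P num)
FOLLOW(S) includes $ since S is the start symbol.
FOLLOW(P): in S->P num, P is followed by num with FIRST {num}; in S->num P num, P is followed by num with FIRST {num}. Thus FOLLOW(P) = {num}.
FOLLOW(H): in A->bool G H num, H is followed by num with FIRST {num}; in P->H, the suffix after H is empty, so FOLLOW(H) ⊇ FOLLOW(P) = {num}. Thus FOLLOW(H) = {num}.
FOLLOW(S): in H->num S A, S is followed by A with FIRST {ε, bool}; in H->num S A, the suffix after S is nullable, so FOLLOW(S) ⊇ FOLLOW(H) = {num}. Thus FOLLOW(S) = {$, bool, num}.
FOLLOW(A): in H->num S A, the suffix after A is empty, so FOLLOW(A) ⊇ FOLLOW(H) = {num}. Thus FOLLOW(A) = {num}.
FOLLOW(G): in S->G, the suffix after G is empty, so FOLLOW(G) ⊇ FOLLOW(S) = {$, bool, num}; in A->bool G H num, G is followed by H num with FIRST {num}. Thus FOLLOW(G) = {$, bool, num}.

{$, bool, num}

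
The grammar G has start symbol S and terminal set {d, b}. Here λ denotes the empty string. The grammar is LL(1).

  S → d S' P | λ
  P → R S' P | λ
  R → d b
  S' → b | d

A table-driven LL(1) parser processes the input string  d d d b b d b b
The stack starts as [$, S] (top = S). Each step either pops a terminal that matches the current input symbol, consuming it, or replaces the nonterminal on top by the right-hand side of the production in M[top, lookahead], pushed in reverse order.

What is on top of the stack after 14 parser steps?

step 1: stack=$ S  input=d d d b b d b b $  — expand S → d S' P
step 2: stack=$ P S' d  input=d d d b b d b b $  — match d
step 3: stack=$ P S'  input=d d b b d b b $  — expand S' → d
step 4: stack=$ P d  input=d d b b d b b $  — match d
step 5: stack=$ P  input=d b b d b b $  — expand P → R S' P
step 6: stack=$ P S' R  input=d b b d b b $  — expand R → d b
step 7: stack=$ P S' b d  input=d b b d b b $  — match d
step 8: stack=$ P S' b  input=b b d b b $  — match b
step 9: stack=$ P S'  input=b d b b $  — expand S' → b
step 10: stack=$ P b  input=b d b b $  — match b
step 11: stack=$ P  input=d b b $  — expand P → R S' P
step 12: stack=$ P S' R  input=d b b $  — expand R → d b
step 13: stack=$ P S' b d  input=d b b $  — match d
step 14: stack=$ P S' b  input=b b $  — match b
Stack after step 14: $ P S' (top = S').

S'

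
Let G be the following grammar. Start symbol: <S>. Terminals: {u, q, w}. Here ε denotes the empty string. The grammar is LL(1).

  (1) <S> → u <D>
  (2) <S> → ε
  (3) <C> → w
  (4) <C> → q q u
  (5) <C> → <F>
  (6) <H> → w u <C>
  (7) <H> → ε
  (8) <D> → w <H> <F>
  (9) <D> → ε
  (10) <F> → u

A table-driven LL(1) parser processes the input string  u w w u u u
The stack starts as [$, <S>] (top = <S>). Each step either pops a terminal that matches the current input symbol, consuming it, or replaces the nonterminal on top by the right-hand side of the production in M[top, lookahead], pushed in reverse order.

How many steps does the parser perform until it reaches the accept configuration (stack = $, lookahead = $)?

      Stack          Input          Action
   1  $ <S>          u w w u u u $  expand <S> → u <D>
   2  $ <D> u        u w w u u u $  match u
   3  $ <D>          w w u u u $    expand <D> → w <H> <F>
   4  $ <F> <H> w    w w u u u $    match w
   5  $ <F> <H>      w u u u $      expand <H> → w u <C>
   6  $ <F> <C> u w  w u u u $      match w
   7  $ <F> <C> u    u u u $        match u
   8  $ <F> <C>      u u $          expand <C> → <F>
   9  $ <F> <F>      u u $          expand <F> → u
  10  $ <F> u        u u $          match u
  11  $ <F>          u $            expand <F> → u
  12  $ u            u $            match u
Accept reached after 12 steps.

12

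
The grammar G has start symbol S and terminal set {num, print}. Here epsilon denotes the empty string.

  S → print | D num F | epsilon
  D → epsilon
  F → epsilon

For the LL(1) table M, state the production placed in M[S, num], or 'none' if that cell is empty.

FIRST(D) = {epsilon}
FIRST(F) = {epsilon}
FIRST(S) = {epsilon, num, print}  (via D num F)
FOLLOW(S) includes $ since S is the start symbol.
FOLLOW(S): S appears on no right-hand side. Thus FOLLOW(S) = {$}.
For S → print: FIRST(print) = {print}, so it goes in M[S, t] for t ∈ {print}.
For S → D num F: FIRST(D num F) = {num}, so it goes in M[S, t] for t ∈ {num}.
For S → epsilon: FIRST(epsilon) = {epsilon}, so it goes in M[S, t] for t ∈ {}; since epsilon ∈ FIRST, also for every t ∈ FOLLOW(S) = {$}.

S → D num F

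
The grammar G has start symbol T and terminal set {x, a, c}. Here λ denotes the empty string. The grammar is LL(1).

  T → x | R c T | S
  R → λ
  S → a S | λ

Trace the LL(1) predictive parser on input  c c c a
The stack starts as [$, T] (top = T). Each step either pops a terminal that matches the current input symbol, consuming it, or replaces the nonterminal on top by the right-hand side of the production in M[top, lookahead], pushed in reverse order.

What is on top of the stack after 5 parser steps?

     Stack    Input      Action
  1  $ T      c c c a $  expand T → R c T
  2  $ T c R  c c c a $  expand R → λ
  3  $ T c    c c c a $  match c
  4  $ T      c c a $    expand T → R c T
  5  $ T c R  c c a $    expand R → λ
Stack after step 5: $ T c (top = c).

c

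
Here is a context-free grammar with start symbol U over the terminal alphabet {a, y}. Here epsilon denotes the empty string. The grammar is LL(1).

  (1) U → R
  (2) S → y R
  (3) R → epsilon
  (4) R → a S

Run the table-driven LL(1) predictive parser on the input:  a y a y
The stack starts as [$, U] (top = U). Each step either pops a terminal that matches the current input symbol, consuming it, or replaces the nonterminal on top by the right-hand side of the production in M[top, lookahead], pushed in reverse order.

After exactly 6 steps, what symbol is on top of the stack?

step 1: stack=$ U  input=a y a y $  — expand U → R
step 2: stack=$ R  input=a y a y $  — expand R → a S
step 3: stack=$ S a  input=a y a y $  — match a
step 4: stack=$ S  input=y a y $  — expand S → y R
step 5: stack=$ R y  input=y a y $  — match y
step 6: stack=$ R  input=a y $  — expand R → a S
Stack after step 6: $ S a (top = a).

a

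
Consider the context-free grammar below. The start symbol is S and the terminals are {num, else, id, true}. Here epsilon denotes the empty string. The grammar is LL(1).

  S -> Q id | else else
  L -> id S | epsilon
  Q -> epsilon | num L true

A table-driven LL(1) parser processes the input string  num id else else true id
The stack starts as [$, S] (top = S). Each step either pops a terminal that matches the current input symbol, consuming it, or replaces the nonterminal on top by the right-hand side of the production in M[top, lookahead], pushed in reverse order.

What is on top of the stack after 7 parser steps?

else

     Stack                Input                       Action
  1  $ S                  num id else else true id $  expand S -> Q id
  2  $ id Q               num id else else true id $  expand Q -> num L true
  3  $ id true L num      num id else else true id $  match num
  4  $ id true L          id else else true id $      expand L -> id S
  5  $ id true S id       id else else true id $      match id
  6  $ id true S          else else true id $         expand S -> else else
  7  $ id true else else  else else true id $         match else
Stack after step 7: $ id true else (top = else).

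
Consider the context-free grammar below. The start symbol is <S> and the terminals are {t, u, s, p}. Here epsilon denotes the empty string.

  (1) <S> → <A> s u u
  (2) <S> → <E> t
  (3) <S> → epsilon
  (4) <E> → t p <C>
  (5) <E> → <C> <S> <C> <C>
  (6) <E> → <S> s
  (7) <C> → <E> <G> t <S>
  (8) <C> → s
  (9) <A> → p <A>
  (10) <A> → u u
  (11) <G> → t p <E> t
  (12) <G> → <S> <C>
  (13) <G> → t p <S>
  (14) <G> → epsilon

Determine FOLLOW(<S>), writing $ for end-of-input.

{$, p, s, t, u}

FIRST(<A>) = {p, u}
FIRST(<S>) = {epsilon, p, s, t, u}  (via <A> s u u, <E> t)
FIRST(<E>) = {p, s, t, u}  (via <C> <S> <C> <C>, <S> s)
FIRST(<C>) = {p, s, t, u}  (via <E> <G> t <S>)
FIRST(<G>) = {epsilon, p, s, t, u}  (via <S> <C>)
FOLLOW(<S>) includes $ since <S> is the start symbol.
FOLLOW(<E>): in <S>→<E> t, <E> is followed by t with FIRST {t}; in <C>→<E> <G> t <S>, <E> is followed by <G> t <S> with FIRST {p, s, t, u}; in <G>→t p <E> t, <E> is followed by t with FIRST {t}. Thus FOLLOW(<E>) = {p, s, t, u}.
FOLLOW(<A>): in <S>→<A> s u u, <A> is followed by s u u with FIRST {s}; in <A>→p <A>, the suffix after <A> is empty (adds nothing new). Thus FOLLOW(<A>) = {s}.
FOLLOW(<G>): in <C>→<E> <G> t <S>, <G> is followed by t <S> with FIRST {t}. Thus FOLLOW(<G>) = {t}.
FOLLOW(<C>): in <E>→t p <C>, the suffix after <C> is empty, so FOLLOW(<C>) ⊇ FOLLOW(<E>) = {p, s, t, u}; in <E>→<C> <S> <C> <C> (occurrence 1), <C> is followed by <S> <C> <C> with FIRST {p, s, t, u}; in <E>→<C> <S> <C> <C> (occurrence 2), <C> is followed by <C> with FIRST {p, s, t, u}; in <E>→<C> <S> <C> <C> (occurrence 3), the suffix after <C> is empty, so FOLLOW(<C>) ⊇ FOLLOW(<E>) = {p, s, t, u}; in <G>→<S> <C>, the suffix after <C> is empty, so FOLLOW(<C>) ⊇ FOLLOW(<G>) = {t}. Thus FOLLOW(<C>) = {p, s, t, u}.
FOLLOW(<S>): in <E>→<C> <S> <C> <C>, <S> is followed by <C> <C> with FIRST {p, s, t, u}; in <E>→<S> s, <S> is followed by s with FIRST {s}; in <C>→<E> <G> t <S>, the suffix after <S> is empty, so FOLLOW(<S>) ⊇ FOLLOW(<C>) = {p, s, t, u}; in <G>→<S> <C>, <S> is followed by <C> with FIRST {p, s, t, u}; in <G>→t p <S>, the suffix after <S> is empty, so FOLLOW(<S>) ⊇ FOLLOW(<G>) = {t}. Thus FOLLOW(<S>) = {$, p, s, t, u}.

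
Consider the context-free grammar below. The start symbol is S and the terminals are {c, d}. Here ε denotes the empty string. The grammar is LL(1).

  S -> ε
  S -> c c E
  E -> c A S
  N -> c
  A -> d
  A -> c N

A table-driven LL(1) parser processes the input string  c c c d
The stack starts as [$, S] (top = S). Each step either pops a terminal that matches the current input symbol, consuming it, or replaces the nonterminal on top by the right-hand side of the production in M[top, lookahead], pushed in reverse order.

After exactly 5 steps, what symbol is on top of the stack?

step 1: stack=$ S  input=c c c d $  — expand S -> c c E
step 2: stack=$ E c c  input=c c c d $  — match c
step 3: stack=$ E c  input=c c d $  — match c
step 4: stack=$ E  input=c d $  — expand E -> c A S
step 5: stack=$ S A c  input=c d $  — match c
Stack after step 5: $ S A (top = A).

A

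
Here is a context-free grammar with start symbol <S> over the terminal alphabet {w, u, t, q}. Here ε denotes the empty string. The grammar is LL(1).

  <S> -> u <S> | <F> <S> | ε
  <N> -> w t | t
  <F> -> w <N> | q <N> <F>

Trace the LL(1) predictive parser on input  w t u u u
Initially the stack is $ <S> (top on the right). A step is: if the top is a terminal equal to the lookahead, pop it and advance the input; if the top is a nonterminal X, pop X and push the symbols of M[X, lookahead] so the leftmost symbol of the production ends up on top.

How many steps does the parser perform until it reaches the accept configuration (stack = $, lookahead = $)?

12

step 1: stack=$ <S>  input=w t u u u $  — expand <S> -> <F> <S>
step 2: stack=$ <S> <F>  input=w t u u u $  — expand <F> -> w <N>
step 3: stack=$ <S> <N> w  input=w t u u u $  — match w
step 4: stack=$ <S> <N>  input=t u u u $  — expand <N> -> t
step 5: stack=$ <S> t  input=t u u u $  — match t
step 6: stack=$ <S>  input=u u u $  — expand <S> -> u <S>
step 7: stack=$ <S> u  input=u u u $  — match u
step 8: stack=$ <S>  input=u u $  — expand <S> -> u <S>
step 9: stack=$ <S> u  input=u u $  — match u
step 10: stack=$ <S>  input=u $  — expand <S> -> u <S>
step 11: stack=$ <S> u  input=u $  — match u
step 12: stack=$ <S>  input=$  — expand <S> -> ε
Accept reached after 12 steps.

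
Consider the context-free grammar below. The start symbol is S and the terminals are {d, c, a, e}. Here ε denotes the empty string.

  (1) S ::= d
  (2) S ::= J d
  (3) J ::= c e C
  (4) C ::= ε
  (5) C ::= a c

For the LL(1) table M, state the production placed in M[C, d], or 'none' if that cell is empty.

C ::= ε

FIRST(J) = {c}
FIRST(C) = {ε, a}
FIRST(S) = {c, d}  (via J d)
FOLLOW(S) includes $ since S is the start symbol.
FOLLOW(J): in S::=J d, J is followed by d with FIRST {d}. Thus FOLLOW(J) = {d}.
FOLLOW(C): in J::=c e C, the suffix after C is empty, so FOLLOW(C) ⊇ FOLLOW(J) = {d}. Thus FOLLOW(C) = {d}.
For C ::= ε: FIRST(ε) = {ε}, so it goes in M[C, t] for t ∈ {}; since ε ∈ FIRST, also for every t ∈ FOLLOW(C) = {d}.
For C ::= a c: FIRST(a c) = {a}, so it goes in M[C, t] for t ∈ {a}.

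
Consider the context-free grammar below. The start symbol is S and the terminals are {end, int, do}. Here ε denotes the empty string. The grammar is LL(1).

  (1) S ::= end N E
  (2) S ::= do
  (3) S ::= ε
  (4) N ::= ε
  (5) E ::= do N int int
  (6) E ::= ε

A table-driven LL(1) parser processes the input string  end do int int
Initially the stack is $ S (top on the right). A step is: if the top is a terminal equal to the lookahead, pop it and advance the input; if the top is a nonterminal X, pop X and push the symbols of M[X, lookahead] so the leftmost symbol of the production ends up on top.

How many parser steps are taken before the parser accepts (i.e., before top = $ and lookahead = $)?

     Stack           Input             Action
  1  $ S             end do int int $  expand S ::= end N E
  2  $ E N end       end do int int $  match end
  3  $ E N           do int int $      expand N ::= ε
  4  $ E             do int int $      expand E ::= do N int int
  5  $ int int N do  do int int $      match do
  6  $ int int N     int int $         expand N ::= ε
  7  $ int int       int int $         match int
  8  $ int           int $             match int
Accept reached after 8 steps.

8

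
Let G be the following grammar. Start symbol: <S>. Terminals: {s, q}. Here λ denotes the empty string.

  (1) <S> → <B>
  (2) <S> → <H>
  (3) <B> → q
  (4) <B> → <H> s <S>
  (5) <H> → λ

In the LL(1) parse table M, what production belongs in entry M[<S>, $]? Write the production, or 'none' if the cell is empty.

<S> → <H>

FIRST(<H>) = {λ}
FIRST(<B>) = {q, s}  (via <H> s <S>)
FIRST(<S>) = {λ, q, s}  (via <B>, <H>)
FOLLOW(<S>) includes $ since <S> is the start symbol.
FOLLOW(<S>): in <B>→<H> s <S>, the suffix after <S> is empty, so FOLLOW(<S>) ⊇ FOLLOW(<B>) = {$}. Thus FOLLOW(<S>) = {$}.
FOLLOW(<B>): in <S>→<B>, the suffix after <B> is empty, so FOLLOW(<B>) ⊇ FOLLOW(<S>) = {$}. Thus FOLLOW(<B>) = {$}.
For <S> → <B>: FIRST(<B>) = {q, s}, so it goes in M[<S>, t] for t ∈ {q, s}.
For <S> → <H>: FIRST(<H>) = {λ}, so it goes in M[<S>, t] for t ∈ {}; since λ ∈ FIRST, also for every t ∈ FOLLOW(<S>) = {$}.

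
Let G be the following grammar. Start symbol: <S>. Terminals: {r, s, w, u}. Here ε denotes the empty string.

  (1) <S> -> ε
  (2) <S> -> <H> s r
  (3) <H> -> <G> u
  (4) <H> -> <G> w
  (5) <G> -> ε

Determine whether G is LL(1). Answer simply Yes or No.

Yes

FIRST(<S>) = {ε, u, w}
FIRST(<H>) = {u, w}
FIRST(<G>) = {ε}
FOLLOW(<S>) = {$}
FOLLOW(<H>) = {s}
FOLLOW(<G>) = {u, w}
Each cell of M receives at most one production.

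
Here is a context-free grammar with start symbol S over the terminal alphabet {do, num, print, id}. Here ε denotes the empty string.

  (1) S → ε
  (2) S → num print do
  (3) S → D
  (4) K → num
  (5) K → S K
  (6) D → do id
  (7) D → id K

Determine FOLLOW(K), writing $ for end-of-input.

{$, do, id, num}

FIRST(D) = {do, id}
FIRST(S) = {ε, do, id, num}  (via D)
FIRST(K) = {do, id, num}  (via S K)
FOLLOW(S) includes $ since S is the start symbol.
FOLLOW(S): in K→S K, S is followed by K with FIRST {do, id, num}. Thus FOLLOW(S) = {$, do, id, num}.
FOLLOW(D): in S→D, the suffix after D is empty, so FOLLOW(D) ⊇ FOLLOW(S) = {$, do, id, num}. Thus FOLLOW(D) = {$, do, id, num}.
FOLLOW(K): in K→S K, the suffix after K is empty (adds nothing new); in D→id K, the suffix after K is empty, so FOLLOW(K) ⊇ FOLLOW(D) = {$, do, id, num}. Thus FOLLOW(K) = {$, do, id, num}.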